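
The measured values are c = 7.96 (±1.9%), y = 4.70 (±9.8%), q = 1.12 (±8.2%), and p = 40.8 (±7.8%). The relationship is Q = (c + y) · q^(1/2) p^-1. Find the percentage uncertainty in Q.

9.61%

Let u = c + y = 12.7. δu = √(δc² + δy²) = √(0.0229 + 0.212) = 0.485, so δu/u = 0.0383.
Q is then a monomial in u, q, p:
δQ/Q = √((δu/u)² + (½·δq/q)² + (-1·δp/p)²) = √(0.00147 + 0.00168 + 0.00608) = 0.0961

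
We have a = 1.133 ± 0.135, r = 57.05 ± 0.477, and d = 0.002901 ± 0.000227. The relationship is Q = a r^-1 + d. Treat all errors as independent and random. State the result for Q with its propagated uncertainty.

0.02276 ± 0.00238

Let p = a·r^-1 = 0.01986. δp/p = √((1·δa/a)² + (-1·δr/r)²) = √(0.0142 + 6.99e-05) = 0.119, so δp = 0.00237.
Q = p + d: δQ = √(δp² + δd²) = √(5.63e-06 + 5.15e-08) = 0.00238
Q = 0.02276.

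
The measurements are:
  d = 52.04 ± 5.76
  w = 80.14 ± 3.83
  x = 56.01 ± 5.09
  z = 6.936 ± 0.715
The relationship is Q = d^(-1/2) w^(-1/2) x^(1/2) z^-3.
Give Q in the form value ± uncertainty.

Relative error in a monomial: (δQ/Q)² = Σ (nᵢ · δxᵢ/xᵢ)².
  (−½·δd/d)² = (-0.5×0.111)² = 0.00306;  (−½·δw/w)² = (-0.5×0.0478)² = 0.000571;  (½·δx/x)² = (0.5×0.0909)² = 0.00206;  (-3·δz/z)² = (-3×0.103)² = 0.0956
δQ/Q = √(0.101) = 0.318
Q = 0.0003473, so δQ = 0.318 × 0.0003473 = 0.000111.

0.0003473 ± 0.000111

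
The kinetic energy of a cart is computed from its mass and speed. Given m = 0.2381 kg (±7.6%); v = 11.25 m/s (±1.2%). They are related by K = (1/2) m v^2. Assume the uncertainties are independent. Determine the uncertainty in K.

1.20 J

Each factor contributes (exponent × relative error)² to (δK/K)²:
  (1·δm/m)² = (1×0.0760)² = 0.00578;  (2·δv/v)² = (2×0.0120)² = 0.000576
δK/K = √(0.00635) = 0.0797
K = 15.07 J, so δK = 0.0797 × 15.07 = 1.20 J.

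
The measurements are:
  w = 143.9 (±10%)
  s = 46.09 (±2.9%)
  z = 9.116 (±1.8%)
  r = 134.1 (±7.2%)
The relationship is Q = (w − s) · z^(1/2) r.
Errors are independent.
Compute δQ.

Let u = w − s = 97.81. δu = √(δw² + δs²) = √(207 + 1.79) = 14.5, so δu/u = 0.148.
Q is then a monomial in u, z, r:
δQ/Q = √((δu/u)² + (½·δz/z)² + (1·δr/r)²) = √(0.0218 + 8.1e-05 + 0.00518) = 0.165
Q = 39600, so δQ = 0.165 × 39600 = 6520.

6520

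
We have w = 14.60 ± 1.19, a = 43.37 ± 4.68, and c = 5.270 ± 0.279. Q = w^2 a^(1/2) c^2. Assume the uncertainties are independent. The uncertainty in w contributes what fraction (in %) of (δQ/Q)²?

(δQ/Q)² = (2·δw/w)² + (½·δa/a)² + (2·δc/c)²
  w term: (2×0.0815)² = 0.0266
  a term: (0.5×0.108)² = 0.00291
  c term: (2×0.0529)² = 0.0112
Total = 0.0407. Share from w = 0.0266/0.0407 = 0.653.

65.3%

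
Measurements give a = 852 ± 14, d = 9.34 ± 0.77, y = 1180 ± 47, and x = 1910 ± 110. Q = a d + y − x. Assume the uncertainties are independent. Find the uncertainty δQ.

680

Let p = a·d = 7960. δp/p = √((1·δa/a)² + (1·δd/d)²) = √(0.000270 + 0.00680) = 0.0841, so δp = 669.
Q = p + y − x: δQ = √(δp² + δy² + δx²) = √(4.47e+05 + 2210 + 12100) = 680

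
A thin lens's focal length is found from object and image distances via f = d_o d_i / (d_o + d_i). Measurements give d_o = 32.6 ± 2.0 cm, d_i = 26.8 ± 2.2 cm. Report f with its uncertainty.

14.7 ± 0.778 cm

∂f/∂d_o = (d_i/(d_o+d_i))² = 0.204;  ∂f/∂d_i = (d_o/(d_o+d_i))² = 0.301
δf = √((∂f/∂d_o · δd_o)² + (∂f/∂d_i · δd_i)²) = √(0.166 + 0.439) = 0.778 cm
f = 14.7 cm.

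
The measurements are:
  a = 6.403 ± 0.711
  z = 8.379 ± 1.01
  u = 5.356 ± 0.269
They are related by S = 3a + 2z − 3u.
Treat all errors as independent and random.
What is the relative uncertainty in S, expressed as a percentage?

15.3%

Absolute uncertainties add in quadrature for a linear combination:
  (3·δa)² = 4.55;  (2·δz)² = 4.08;  (3·δu)² = 0.651
δS = √(9.28) = 3.05
S = 19.90, so δS/S = 3.05/19.90 = 0.153.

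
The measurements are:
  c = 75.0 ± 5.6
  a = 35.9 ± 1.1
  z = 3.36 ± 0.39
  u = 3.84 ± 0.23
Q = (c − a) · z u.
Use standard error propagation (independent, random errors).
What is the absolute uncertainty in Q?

Let w = c − a = 39.1. δw = √(δc² + δa²) = √(31.4 + 1.21) = 5.71, so δw/w = 0.146.
Q is then a monomial in w, z, u:
δQ/Q = √((δw/w)² + (1·δz/z)² + (1·δu/u)²) = √(0.0213 + 0.0135 + 0.00359) = 0.196
Q = 504, so δQ = 0.196 × 504 = 98.8.

98.8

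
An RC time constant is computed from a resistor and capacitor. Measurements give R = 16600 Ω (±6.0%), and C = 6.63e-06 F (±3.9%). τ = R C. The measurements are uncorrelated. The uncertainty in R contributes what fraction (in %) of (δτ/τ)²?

70.3%

(δτ/τ)² = (1·δR/R)² + (1·δC/C)²
  R term: (1×0.0600)² = 0.00360
  C term: (1×0.0390)² = 0.00152
Total = 0.00512. Share from R = 0.00360/0.00512 = 0.703.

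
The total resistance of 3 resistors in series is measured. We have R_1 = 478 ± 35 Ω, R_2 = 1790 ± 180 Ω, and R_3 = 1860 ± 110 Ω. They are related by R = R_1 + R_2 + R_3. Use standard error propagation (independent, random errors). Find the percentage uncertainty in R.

Sums and differences: (δR)² = Σ (cᵢ δxᵢ)².
  (δR_1)² = 1220;  (δR_2)² = 32400;  (δR_3)² = 12100
δR = √(45700) = 214 Ω
R = 4130 Ω, so δR/R = 214/4130 = 0.0518.

5.18%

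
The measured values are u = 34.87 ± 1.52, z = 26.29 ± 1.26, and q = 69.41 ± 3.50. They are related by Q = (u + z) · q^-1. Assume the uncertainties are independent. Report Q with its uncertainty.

0.8811 ± 0.0528

Let w = u + z = 61.16. δw = √(δu² + δz²) = √(2.31 + 1.59) = 1.97, so δw/w = 0.0323.
Q is then a monomial in w, q:
δQ/Q = √((δw/w)² + (-1·δq/q)²) = √(0.00104 + 0.00254) = 0.0599
Q = 0.8811, so δQ = 0.0599 × 0.8811 = 0.0528.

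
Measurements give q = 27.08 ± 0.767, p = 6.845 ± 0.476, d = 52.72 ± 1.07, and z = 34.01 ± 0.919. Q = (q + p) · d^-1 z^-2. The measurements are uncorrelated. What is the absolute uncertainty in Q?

Let u = q + p = 33.92. δu = √(δq² + δp²) = √(0.588 + 0.227) = 0.903, so δu/u = 0.0266.
Q is then a monomial in u, d, z:
δQ/Q = √((δu/u)² + (-1·δd/d)² + (-2·δz/z)²) = √(0.000708 + 0.000412 + 0.00292) = 0.0636
Q = 0.0005563, so δQ = 0.0636 × 0.0005563 = 3.54e-05.

3.54e-05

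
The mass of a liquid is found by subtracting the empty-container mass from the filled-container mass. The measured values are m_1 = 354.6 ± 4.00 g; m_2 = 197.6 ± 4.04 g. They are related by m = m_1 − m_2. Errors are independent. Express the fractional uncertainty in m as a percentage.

Sums and differences: (δm)² = Σ (cᵢ δxᵢ)².
  (δm_1)² = 16.0;  (δm_2)² = 16.3
δm = √(32.3) = 5.69 g
m = 157.0 g, so δm/m = 5.69/157.0 = 0.0362.

3.62%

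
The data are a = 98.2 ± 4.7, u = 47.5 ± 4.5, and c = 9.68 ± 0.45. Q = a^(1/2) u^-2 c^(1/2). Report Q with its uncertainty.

Relative error in a monomial: (δQ/Q)² = Σ (nᵢ · δxᵢ/xᵢ)².
  (½·δa/a)² = (0.5×0.0479)² = 0.000573;  (-2·δu/u)² = (-2×0.0947)² = 0.0359;  (½·δc/c)² = (0.5×0.0465)² = 0.000540
δQ/Q = √(0.0370) = 0.192
Q = 0.0137, so δQ = 0.192 × 0.0137 = 0.00263.

0.0137 ± 0.00263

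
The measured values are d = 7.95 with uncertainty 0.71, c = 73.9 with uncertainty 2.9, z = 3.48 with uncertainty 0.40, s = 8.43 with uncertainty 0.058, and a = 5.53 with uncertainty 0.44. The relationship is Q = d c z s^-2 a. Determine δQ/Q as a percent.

For a monomial Q ∝ d, c, z, s^-2, a, fractional errors add in quadrature:
  (1·δd/d)² = (1×0.0893)² = 0.00798;  (1·δc/c)² = (1×0.0392)² = 0.00154;  (1·δz/z)² = (1×0.115)² = 0.0132;  (-2·δs/s)² = (-2×0.00688)² = 0.000189;  (1·δa/a)² = (1×0.0796)² = 0.00633
δQ/Q = √(0.0292) = 0.171

17.1%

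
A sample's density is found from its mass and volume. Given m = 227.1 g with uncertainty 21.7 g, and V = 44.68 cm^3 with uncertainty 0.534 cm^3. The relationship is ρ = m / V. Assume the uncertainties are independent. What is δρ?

Products/powers → add relative errors in quadrature, weighted by exponent:
  (1·δm/m)² = (1×0.0956)² = 0.00913;  (-1·δV/V)² = (-1×0.0120)² = 0.000143
δρ/ρ = √(0.00927) = 0.0963
ρ = 5.083 g/cm^3, so δρ = 0.0963 × 5.083 = 0.489 g/cm^3.

0.489 g/cm^3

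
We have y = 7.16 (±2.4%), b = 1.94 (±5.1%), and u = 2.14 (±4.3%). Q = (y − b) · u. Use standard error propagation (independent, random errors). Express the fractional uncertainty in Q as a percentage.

Let w = y − b = 5.22. δw = √(δy² + δb²) = √(0.0295 + 0.00979) = 0.198, so δw/w = 0.0380.
Q is then a monomial in w, u:
δQ/Q = √((δw/w)² + (1·δu/u)²) = √(0.00144 + 0.00185) = 0.0574

5.74%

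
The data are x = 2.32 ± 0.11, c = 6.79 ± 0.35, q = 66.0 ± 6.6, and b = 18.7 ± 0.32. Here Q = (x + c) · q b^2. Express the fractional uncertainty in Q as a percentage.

Let u = x + c = 9.11. δu = √(δx² + δc²) = √(0.0121 + 0.122) = 0.367, so δu/u = 0.0403.
Q is then a monomial in u, q, b:
δQ/Q = √((δu/u)² + (1·δq/q)² + (2·δb/b)²) = √(0.00162 + 0.0100 + 0.00117) = 0.113

11.3%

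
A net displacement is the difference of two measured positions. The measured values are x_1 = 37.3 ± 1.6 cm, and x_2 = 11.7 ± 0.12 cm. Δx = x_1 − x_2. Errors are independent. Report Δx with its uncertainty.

Absolute uncertainties add in quadrature for a linear combination:
  (δx_1)² = 2.56;  (δx_2)² = 0.0144
δΔx = √(2.57) = 1.60 cm
Δx = 25.6 cm.

25.6 ± 1.60 cm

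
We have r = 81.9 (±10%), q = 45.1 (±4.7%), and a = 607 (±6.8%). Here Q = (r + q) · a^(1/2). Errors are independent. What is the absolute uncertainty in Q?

Let u = r + q = 127. δu = √(δr² + δq²) = √(67.1 + 4.49) = 8.46, so δu/u = 0.0666.
Q is then a monomial in u, a:
δQ/Q = √((δu/u)² + (½·δa/a)²) = √(0.00444 + 0.00116) = 0.0748
Q = 3130, so δQ = 0.0748 × 3130 = 234.

234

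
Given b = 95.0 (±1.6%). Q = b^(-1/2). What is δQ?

0.000821

Relative error in a monomial: (δQ/Q)² = Σ (nᵢ · δxᵢ/xᵢ)².
  (−½·δb/b)² = (-0.5×0.0160)² = 6.4e-05
δQ/Q = √(6.4e-05) = 0.00800
Q = 0.103, so δQ = 0.00800 × 0.103 = 0.000821.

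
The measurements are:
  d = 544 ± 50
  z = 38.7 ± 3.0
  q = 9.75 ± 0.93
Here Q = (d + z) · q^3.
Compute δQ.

1.61e+05

Let u = d + z = 583. δu = √(δd² + δz²) = √(2500 + 9.00) = 50.1, so δu/u = 0.0860.
Q is then a monomial in u, q:
δQ/Q = √((δu/u)² + (3·δq/q)²) = √(0.00739 + 0.0819) = 0.299
Q = 5.4e+05, so δQ = 0.299 × 5.4e+05 = 1.61e+05.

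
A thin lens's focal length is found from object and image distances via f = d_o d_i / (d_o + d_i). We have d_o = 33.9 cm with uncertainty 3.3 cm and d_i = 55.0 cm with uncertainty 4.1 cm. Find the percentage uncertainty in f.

∂f/∂d_o = (d_i/(d_o+d_i))² = 0.383;  ∂f/∂d_i = (d_o/(d_o+d_i))² = 0.145
δf = √((∂f/∂d_o · δd_o)² + (∂f/∂d_i · δd_i)²) = √(1.60 + 0.355) = 1.40 cm
f = 21.0 cm, so δf/f = 1.40/21.0 = 0.0666.

6.66%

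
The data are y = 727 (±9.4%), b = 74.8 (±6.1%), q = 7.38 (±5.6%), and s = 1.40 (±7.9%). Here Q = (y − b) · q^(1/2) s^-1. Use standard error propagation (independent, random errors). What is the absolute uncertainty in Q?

Let u = y − b = 652. δu = √(δy² + δb²) = √(4670 + 20.8) = 68.5, so δu/u = 0.105.
Q is then a monomial in u, q, s:
δQ/Q = √((δu/u)² + (½·δq/q)² + (-1·δs/s)²) = √(0.0110 + 0.000784 + 0.00624) = 0.134
Q = 1270, so δQ = 0.134 × 1270 = 170.

170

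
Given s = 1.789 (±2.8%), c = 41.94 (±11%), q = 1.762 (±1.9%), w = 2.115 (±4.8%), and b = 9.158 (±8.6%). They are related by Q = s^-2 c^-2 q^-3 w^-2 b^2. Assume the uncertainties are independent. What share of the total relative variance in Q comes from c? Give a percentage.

51.7%

(δQ/Q)² = (-2·δs/s)² + (-2·δc/c)² + (-3·δq/q)² + (-2·δw/w)² + (2·δb/b)²
  s term: (-2×0.0280)² = 0.00314
  c term: (-2×0.110)² = 0.0484
  q term: (-3×0.0190)² = 0.00325
  w term: (-2×0.0480)² = 0.00922
  b term: (2×0.0860)² = 0.0296
Total = 0.0936. Share from c = 0.0484/0.0936 = 0.517.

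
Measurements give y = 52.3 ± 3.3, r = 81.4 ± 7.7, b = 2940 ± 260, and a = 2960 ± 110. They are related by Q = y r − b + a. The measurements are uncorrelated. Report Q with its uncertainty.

Let p = y·r = 4260. δp/p = √((1·δy/y)² + (1·δr/r)²) = √(0.00398 + 0.00895) = 0.114, so δp = 484.
Q = p − b + a: δQ = √(δp² + δb² + δa²) = √(2.34e+05 + 67600 + 12100) = 560
Q = 4280.

4280 ± 560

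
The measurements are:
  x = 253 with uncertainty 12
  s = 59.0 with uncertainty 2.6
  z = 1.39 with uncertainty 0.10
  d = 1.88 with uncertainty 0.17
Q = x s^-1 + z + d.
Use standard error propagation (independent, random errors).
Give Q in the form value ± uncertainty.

7.56 ± 0.341

Let p = x·s^-1 = 4.29. δp/p = √((1·δx/x)² + (-1·δs/s)²) = √(0.00225 + 0.00194) = 0.0647, so δp = 0.278.
Q = p + z + d: δQ = √(δp² + δz² + δd²) = √(0.0771 + 0.0100 + 0.0289) = 0.341
Q = 7.56.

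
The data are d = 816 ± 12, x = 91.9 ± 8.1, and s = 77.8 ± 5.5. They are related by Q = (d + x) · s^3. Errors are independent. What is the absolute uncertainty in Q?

9.09e+07

Let u = d + x = 908. δu = √(δd² + δx²) = √(144 + 65.6) = 14.5, so δu/u = 0.0159.
Q is then a monomial in u, s:
δQ/Q = √((δu/u)² + (3·δs/s)²) = √(0.000254 + 0.0450) = 0.213
Q = 4.28e+08, so δQ = 0.213 × 4.28e+08 = 9.09e+07.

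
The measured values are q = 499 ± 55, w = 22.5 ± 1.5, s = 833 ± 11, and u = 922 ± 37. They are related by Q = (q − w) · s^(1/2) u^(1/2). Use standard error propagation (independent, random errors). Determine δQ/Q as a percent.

11.7%

Let h = q − w = 476. δh = √(δq² + δw²) = √(3020 + 2.25) = 55.0, so δh/h = 0.115.
Q is then a monomial in h, s, u:
δQ/Q = √((δh/h)² + (½·δs/s)² + (½·δu/u)²) = √(0.0133 + 4.36e-05 + 0.000403) = 0.117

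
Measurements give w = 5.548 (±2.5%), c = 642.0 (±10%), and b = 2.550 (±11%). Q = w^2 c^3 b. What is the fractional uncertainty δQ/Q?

For a monomial Q ∝ w^2, c^3, b, fractional errors add in quadrature:
  (2·δw/w)² = (2×0.0250)² = 0.00250;  (3·δc/c)² = (3×0.100)² = 0.0900;  (1·δb/b)² = (1×0.110)² = 0.0121
δQ/Q = √(0.105) = 0.323

0.323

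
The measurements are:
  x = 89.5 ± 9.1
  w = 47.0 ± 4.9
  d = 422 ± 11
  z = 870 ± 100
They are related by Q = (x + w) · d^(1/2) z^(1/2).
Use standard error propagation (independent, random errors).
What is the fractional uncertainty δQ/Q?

Let u = x + w = 136. δu = √(δx² + δw²) = √(82.8 + 24.0) = 10.3, so δu/u = 0.0757.
Q is then a monomial in u, d, z:
δQ/Q = √((δu/u)² + (½·δd/d)² + (½·δz/z)²) = √(0.00573 + 0.000170 + 0.00330) = 0.0959

0.0959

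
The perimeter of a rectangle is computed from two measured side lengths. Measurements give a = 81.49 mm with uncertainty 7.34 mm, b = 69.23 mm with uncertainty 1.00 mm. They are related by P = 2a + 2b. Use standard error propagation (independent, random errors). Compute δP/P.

Sums and differences: (δP)² = Σ (cᵢ δxᵢ)².
  (2·δa)² = 216;  (2·δb)² = 4.00
δP = √(220) = 14.8 mm
P = 301.4 mm, so δP/P = 14.8/301.4 = 0.0491.

0.0491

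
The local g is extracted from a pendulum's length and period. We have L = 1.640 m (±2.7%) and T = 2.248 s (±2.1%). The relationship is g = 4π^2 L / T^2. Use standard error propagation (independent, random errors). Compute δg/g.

Since g is a product/quotient, work with relative uncertainties:
  (1·δL/L)² = (1×0.0270)² = 0.000729;  (-2·δT/T)² = (-2×0.0210)² = 0.00176
δg/g = √(0.00249) = 0.0499

0.0499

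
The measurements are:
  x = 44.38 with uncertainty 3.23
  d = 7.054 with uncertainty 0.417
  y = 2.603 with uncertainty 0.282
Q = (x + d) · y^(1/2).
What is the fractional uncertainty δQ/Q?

0.0833

Let u = x + d = 51.43. δu = √(δx² + δd²) = √(10.4 + 0.174) = 3.26, so δu/u = 0.0633.
Q is then a monomial in u, y:
δQ/Q = √((δu/u)² + (½·δy/y)²) = √(0.00401 + 0.00293) = 0.0833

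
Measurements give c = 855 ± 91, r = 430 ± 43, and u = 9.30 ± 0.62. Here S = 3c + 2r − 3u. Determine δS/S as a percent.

8.43%

For a sum/difference, combine absolute errors in quadrature:
  (3·δc)² = 74500;  (2·δr)² = 7400;  (3·δu)² = 3.46
δS = √(81900) = 286
S = 3400, so δS/S = 286/3400 = 0.0843.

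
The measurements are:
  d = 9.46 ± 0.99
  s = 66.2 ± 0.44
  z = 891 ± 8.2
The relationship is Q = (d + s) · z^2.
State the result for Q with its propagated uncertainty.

(6.01 ± 0.140) × 10^7

Let u = d + s = 75.7. δu = √(δd² + δs²) = √(0.980 + 0.194) = 1.08, so δu/u = 0.0143.
Q is then a monomial in u, z:
δQ/Q = √((δu/u)² + (2·δz/z)²) = √(0.000205 + 0.000339) = 0.0233
Q = 6.01e+07, so δQ = 0.0233 × 6.01e+07 = 1.4e+06.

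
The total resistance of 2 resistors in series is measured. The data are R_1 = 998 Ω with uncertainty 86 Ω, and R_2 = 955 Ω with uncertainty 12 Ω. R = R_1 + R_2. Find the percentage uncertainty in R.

4.45%

Each term contributes (cᵢ δxᵢ)² to (δR)²:
  (δR_1)² = 7400;  (δR_2)² = 144
δR = √(7540) = 86.8 Ω
R = 1950 Ω, so δR/R = 86.8/1950 = 0.0445.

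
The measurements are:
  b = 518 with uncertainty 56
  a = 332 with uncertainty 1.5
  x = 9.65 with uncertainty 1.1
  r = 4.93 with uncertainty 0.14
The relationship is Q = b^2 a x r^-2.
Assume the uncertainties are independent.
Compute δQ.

8.88e+06

Relative error in a monomial: (δQ/Q)² = Σ (nᵢ · δxᵢ/xᵢ)².
  (2·δb/b)² = (2×0.108)² = 0.0467;  (1·δa/a)² = (1×0.00452)² = 2.04e-05;  (1·δx/x)² = (1×0.114)² = 0.0130;  (-2·δr/r)² = (-2×0.0284)² = 0.00323
δQ/Q = √(0.0630) = 0.251
Q = 3.54e+07, so δQ = 0.251 × 3.54e+07 = 8.88e+06.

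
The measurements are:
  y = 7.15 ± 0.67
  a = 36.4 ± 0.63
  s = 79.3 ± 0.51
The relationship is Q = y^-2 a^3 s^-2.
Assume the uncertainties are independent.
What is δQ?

0.0292

Each factor contributes (exponent × relative error)² to (δQ/Q)²:
  (-2·δy/y)² = (-2×0.0937)² = 0.0351;  (3·δa/a)² = (3×0.0173)² = 0.00270;  (-2·δs/s)² = (-2×0.00643)² = 0.000165
δQ/Q = √(0.0380) = 0.195
Q = 0.150, so δQ = 0.195 × 0.150 = 0.0292.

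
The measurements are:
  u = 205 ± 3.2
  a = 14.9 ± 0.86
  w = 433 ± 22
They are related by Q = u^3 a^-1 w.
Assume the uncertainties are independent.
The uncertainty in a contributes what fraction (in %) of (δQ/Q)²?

41.1%

(δQ/Q)² = (3·δu/u)² + (-1·δa/a)² + (1·δw/w)²
  u term: (3×0.0156)² = 0.00219
  a term: (-1×0.0577)² = 0.00333
  w term: (1×0.0508)² = 0.00258
Total = 0.00811. Share from a = 0.00333/0.00811 = 0.411.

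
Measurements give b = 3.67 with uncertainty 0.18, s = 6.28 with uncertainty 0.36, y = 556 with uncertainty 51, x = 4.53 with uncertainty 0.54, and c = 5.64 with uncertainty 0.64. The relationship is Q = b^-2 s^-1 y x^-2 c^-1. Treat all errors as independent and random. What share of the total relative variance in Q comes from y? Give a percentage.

(δQ/Q)² = (-2·δb/b)² + (-1·δs/s)² + (1·δy/y)² + (-2·δx/x)² + (-1·δc/c)²
  b term: (-2×0.0490)² = 0.00962
  s term: (-1×0.0573)² = 0.00329
  y term: (1×0.0917)² = 0.00841
  x term: (-2×0.119)² = 0.0568
  c term: (-1×0.113)² = 0.0129
Total = 0.0910. Share from y = 0.00841/0.0910 = 0.0924.

9.24%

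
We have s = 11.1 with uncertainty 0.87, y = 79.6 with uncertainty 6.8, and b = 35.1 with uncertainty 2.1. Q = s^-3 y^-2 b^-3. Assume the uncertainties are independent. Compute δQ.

9.12e-13

Since Q is a product/quotient, work with relative uncertainties:
  (-3·δs/s)² = (-3×0.0784)² = 0.0553;  (-2·δy/y)² = (-2×0.0854)² = 0.0292;  (-3·δb/b)² = (-3×0.0598)² = 0.0322
δQ/Q = √(0.117) = 0.342
Q = 2.67e-12, so δQ = 0.342 × 2.67e-12 = 9.12e-13.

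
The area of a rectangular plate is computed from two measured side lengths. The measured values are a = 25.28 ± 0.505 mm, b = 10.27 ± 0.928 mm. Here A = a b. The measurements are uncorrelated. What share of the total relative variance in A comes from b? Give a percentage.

(δA/A)² = (1·δa/a)² + (1·δb/b)²
  a term: (1×0.0200)² = 0.000399
  b term: (1×0.0904)² = 0.00816
Total = 0.00856. Share from b = 0.00816/0.00856 = 0.953.

95.3%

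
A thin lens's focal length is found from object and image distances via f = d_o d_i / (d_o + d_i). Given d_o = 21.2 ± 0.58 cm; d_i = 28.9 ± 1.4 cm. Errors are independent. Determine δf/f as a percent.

2.59%

∂f/∂d_o = (d_i/(d_o+d_i))² = 0.333;  ∂f/∂d_i = (d_o/(d_o+d_i))² = 0.179
δf = √((∂f/∂d_o · δd_o)² + (∂f/∂d_i · δd_i)²) = √(0.0372 + 0.0628) = 0.316 cm
f = 12.2 cm, so δf/f = 0.316/12.2 = 0.0259.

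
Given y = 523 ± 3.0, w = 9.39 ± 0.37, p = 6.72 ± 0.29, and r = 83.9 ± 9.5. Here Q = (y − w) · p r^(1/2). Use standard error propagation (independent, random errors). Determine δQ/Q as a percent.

7.14%

Let u = y − w = 514. δu = √(δy² + δw²) = √(9.00 + 0.137) = 3.02, so δu/u = 0.00589.
Q is then a monomial in u, p, r:
δQ/Q = √((δu/u)² + (1·δp/p)² + (½·δr/r)²) = √(3.46e-05 + 0.00186 + 0.00321) = 0.0714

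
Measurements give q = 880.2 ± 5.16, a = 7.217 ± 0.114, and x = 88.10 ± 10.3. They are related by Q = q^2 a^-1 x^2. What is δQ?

Since Q is a product/quotient, work with relative uncertainties:
  (2·δq/q)² = (2×0.00586)² = 0.000137;  (-1·δa/a)² = (-1×0.0158)² = 0.000250;  (2·δx/x)² = (2×0.117)² = 0.0547
δQ/Q = √(0.0551) = 0.235
Q = 8.332e+08, so δQ = 0.235 × 8.332e+08 = 1.96e+08.

1.96e+08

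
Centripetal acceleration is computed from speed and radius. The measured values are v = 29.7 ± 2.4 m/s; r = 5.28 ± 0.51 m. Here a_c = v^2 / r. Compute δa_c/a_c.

0.188

For a monomial a_c ∝ v^2, r^-1, fractional errors add in quadrature:
  (2·δv/v)² = (2×0.0808)² = 0.0261;  (-1·δr/r)² = (-1×0.0966)² = 0.00933
δa_c/a_c = √(0.0354) = 0.188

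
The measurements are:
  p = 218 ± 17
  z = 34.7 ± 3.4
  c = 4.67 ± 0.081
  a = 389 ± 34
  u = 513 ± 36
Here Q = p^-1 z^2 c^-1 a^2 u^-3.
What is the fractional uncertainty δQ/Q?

Q is a product of powers, so relative uncertainties combine in quadrature:
  (-1·δp/p)² = (-1×0.0780)² = 0.00608;  (2·δz/z)² = (2×0.0980)² = 0.0384;  (-1·δc/c)² = (-1×0.0173)² = 0.000301;  (2·δa/a)² = (2×0.0874)² = 0.0306;  (-3·δu/u)² = (-3×0.0702)² = 0.0443
δQ/Q = √(0.120) = 0.346

0.346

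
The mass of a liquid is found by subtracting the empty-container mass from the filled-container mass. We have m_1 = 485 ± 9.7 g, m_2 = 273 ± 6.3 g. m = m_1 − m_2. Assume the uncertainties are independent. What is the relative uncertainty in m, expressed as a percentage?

5.46%

Sums and differences: (δm)² = Σ (cᵢ δxᵢ)².
  (δm_1)² = 94.1;  (δm_2)² = 39.7
δm = √(134) = 11.6 g
m = 212 g, so δm/m = 11.6/212 = 0.0546.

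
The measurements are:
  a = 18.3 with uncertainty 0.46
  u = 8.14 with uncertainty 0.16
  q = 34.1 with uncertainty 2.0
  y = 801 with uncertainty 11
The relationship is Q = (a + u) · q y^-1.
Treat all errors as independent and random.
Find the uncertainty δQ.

0.0709

Let w = a + u = 26.4. δw = √(δa² + δu²) = √(0.212 + 0.0256) = 0.487, so δw/w = 0.0184.
Q is then a monomial in w, q, y:
δQ/Q = √((δw/w)² + (1·δq/q)² + (-1·δy/y)²) = √(0.000339 + 0.00344 + 0.000189) = 0.0630
Q = 1.13, so δQ = 0.0630 × 1.13 = 0.0709.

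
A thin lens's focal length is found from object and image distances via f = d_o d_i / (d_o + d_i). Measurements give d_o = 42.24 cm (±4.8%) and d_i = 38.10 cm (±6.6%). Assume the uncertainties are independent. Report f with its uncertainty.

∂f/∂d_o = (d_i/(d_o+d_i))² = 0.225;  ∂f/∂d_i = (d_o/(d_o+d_i))² = 0.276
δf = √((∂f/∂d_o · δd_o)² + (∂f/∂d_i · δd_i)²) = √(0.208 + 0.483) = 0.831 cm
f = 20.03 cm.

20.03 ± 0.831 cm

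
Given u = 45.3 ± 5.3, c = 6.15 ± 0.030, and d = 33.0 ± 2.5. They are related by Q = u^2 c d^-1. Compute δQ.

Q is a product of powers, so relative uncertainties combine in quadrature:
  (2·δu/u)² = (2×0.117)² = 0.0548;  (1·δc/c)² = (1×0.00488)² = 2.38e-05;  (-1·δd/d)² = (-1×0.0758)² = 0.00574
δQ/Q = √(0.0605) = 0.246
Q = 382, so δQ = 0.246 × 382 = 94.1.

94.1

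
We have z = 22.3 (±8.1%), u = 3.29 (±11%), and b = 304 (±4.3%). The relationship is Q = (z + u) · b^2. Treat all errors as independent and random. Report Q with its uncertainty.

Let w = z + u = 25.6. δw = √(δz² + δu²) = √(3.26 + 0.131) = 1.84, so δw/w = 0.0720.
Q is then a monomial in w, b:
δQ/Q = √((δw/w)² + (2·δb/b)²) = √(0.00518 + 0.00740) = 0.112
Q = 2.36e+06, so δQ = 0.112 × 2.36e+06 = 2.65e+05.

(2.36 ± 0.265) × 10^6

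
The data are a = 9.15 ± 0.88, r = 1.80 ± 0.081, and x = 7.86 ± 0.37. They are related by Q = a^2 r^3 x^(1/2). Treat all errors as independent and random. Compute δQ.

Each factor contributes (exponent × relative error)² to (δQ/Q)²:
  (2·δa/a)² = (2×0.0962)² = 0.0370;  (3·δr/r)² = (3×0.0450)² = 0.0182;  (½·δx/x)² = (0.5×0.0471)² = 0.000554
δQ/Q = √(0.0558) = 0.236
Q = 1370, so δQ = 0.236 × 1370 = 323.

323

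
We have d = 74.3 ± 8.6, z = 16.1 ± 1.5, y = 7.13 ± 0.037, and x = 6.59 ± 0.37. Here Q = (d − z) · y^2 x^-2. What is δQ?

12.8

Let u = d − z = 58.2. δu = √(δd² + δz²) = √(74.0 + 2.25) = 8.73, so δu/u = 0.150.
Q is then a monomial in u, y, x:
δQ/Q = √((δu/u)² + (2·δy/y)² + (-2·δx/x)²) = √(0.0225 + 0.000108 + 0.0126) = 0.188
Q = 68.1, so δQ = 0.188 × 68.1 = 12.8.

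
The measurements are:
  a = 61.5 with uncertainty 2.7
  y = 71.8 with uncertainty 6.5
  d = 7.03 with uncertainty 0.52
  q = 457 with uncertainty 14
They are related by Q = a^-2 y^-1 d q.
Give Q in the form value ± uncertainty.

Products/powers → add relative errors in quadrature, weighted by exponent:
  (-2·δa/a)² = (-2×0.0439)² = 0.00771;  (-1·δy/y)² = (-1×0.0905)² = 0.00820;  (1·δd/d)² = (1×0.0740)² = 0.00547;  (1·δq/q)² = (1×0.0306)² = 0.000938
δQ/Q = √(0.0223) = 0.149
Q = 0.0118, so δQ = 0.149 × 0.0118 = 0.00177.

0.0118 ± 0.00177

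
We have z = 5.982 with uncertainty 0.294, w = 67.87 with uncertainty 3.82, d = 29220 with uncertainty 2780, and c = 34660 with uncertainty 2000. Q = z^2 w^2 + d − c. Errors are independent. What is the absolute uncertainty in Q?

24900

Let p = z^2·w^2 = 164800. δp/p = √((2·δz/z)² + (2·δw/w)²) = √(0.00966 + 0.0127) = 0.149, so δp = 24600.
Q = p + d − c: δQ = √(δp² + δd² + δc²) = √(6.07e+08 + 7.73e+06 + 4e+06) = 24900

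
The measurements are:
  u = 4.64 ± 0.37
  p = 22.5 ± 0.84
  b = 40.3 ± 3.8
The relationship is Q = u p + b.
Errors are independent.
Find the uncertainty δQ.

Let w = u·p = 104. δw/w = √((1·δu/u)² + (1·δp/p)²) = √(0.00636 + 0.00139) = 0.0880, so δw = 9.19.
Q = w + b: δQ = √(δw² + δb²) = √(84.5 + 14.4) = 9.95

9.95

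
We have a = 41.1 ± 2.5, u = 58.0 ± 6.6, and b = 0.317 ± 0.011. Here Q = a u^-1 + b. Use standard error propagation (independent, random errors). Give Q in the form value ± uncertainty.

Let p = a·u^-1 = 0.709. δp/p = √((1·δa/a)² + (-1·δu/u)²) = √(0.00370 + 0.0129) = 0.129, so δp = 0.0914.
Q = p + b: δQ = √(δp² + δb²) = √(0.00836 + 0.000121) = 0.0921
Q = 1.03.

1.03 ± 0.0921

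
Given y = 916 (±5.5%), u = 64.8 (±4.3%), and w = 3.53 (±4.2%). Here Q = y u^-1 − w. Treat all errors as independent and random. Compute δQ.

Let p = y·u^-1 = 14.1. δp/p = √((1·δy/y)² + (-1·δu/u)²) = √(0.00302 + 0.00185) = 0.0698, so δp = 0.987.
Q = p − w: δQ = √(δp² + δw²) = √(0.974 + 0.0220) = 0.998

0.998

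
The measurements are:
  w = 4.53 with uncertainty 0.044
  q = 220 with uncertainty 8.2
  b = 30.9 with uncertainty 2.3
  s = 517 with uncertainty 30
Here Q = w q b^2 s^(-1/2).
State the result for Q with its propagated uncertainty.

Products/powers → add relative errors in quadrature, weighted by exponent:
  (1·δw/w)² = (1×0.00971)² = 9.43e-05;  (1·δq/q)² = (1×0.0373)² = 0.00139;  (2·δb/b)² = (2×0.0744)² = 0.0222;  (−½·δs/s)² = (-0.5×0.0580)² = 0.000842
δQ/Q = √(0.0245) = 0.156
Q = 41800, so δQ = 0.156 × 41800 = 6550.

41800 ± 6550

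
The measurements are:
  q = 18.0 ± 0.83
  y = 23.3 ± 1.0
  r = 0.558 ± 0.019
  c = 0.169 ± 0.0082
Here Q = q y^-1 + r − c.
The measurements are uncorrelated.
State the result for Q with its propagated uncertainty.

Let p = q·y^-1 = 0.773. δp/p = √((1·δq/q)² + (-1·δy/y)²) = √(0.00213 + 0.00184) = 0.0630, so δp = 0.0487.
Q = p + r − c: δQ = √(δp² + δr² + δc²) = √(0.00237 + 0.000361 + 6.72e-05) = 0.0529
Q = 1.16.

1.16 ± 0.0529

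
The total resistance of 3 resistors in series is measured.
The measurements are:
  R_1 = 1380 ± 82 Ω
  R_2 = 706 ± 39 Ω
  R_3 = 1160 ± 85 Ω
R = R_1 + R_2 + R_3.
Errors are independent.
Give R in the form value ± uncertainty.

For a sum/difference, combine absolute errors in quadrature:
  (δR_1)² = 6720;  (δR_2)² = 1520;  (δR_3)² = 7220
δR = √(15500) = 124 Ω
R = 3250 Ω.

3250 ± 124 Ω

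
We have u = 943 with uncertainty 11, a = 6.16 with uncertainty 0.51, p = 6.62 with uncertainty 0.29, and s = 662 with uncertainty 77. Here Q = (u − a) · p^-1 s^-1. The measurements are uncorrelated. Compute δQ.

0.0267

Let w = u − a = 937. δw = √(δu² + δa²) = √(121 + 0.260) = 11.0, so δw/w = 0.0118.
Q is then a monomial in w, p, s:
δQ/Q = √((δw/w)² + (-1·δp/p)² + (-1·δs/s)²) = √(0.000138 + 0.00192 + 0.0135) = 0.125
Q = 0.214, so δQ = 0.125 × 0.214 = 0.0267.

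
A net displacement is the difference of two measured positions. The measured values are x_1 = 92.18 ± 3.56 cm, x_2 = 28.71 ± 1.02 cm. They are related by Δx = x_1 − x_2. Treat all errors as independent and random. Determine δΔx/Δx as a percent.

5.83%

Absolute uncertainties add in quadrature for a linear combination:
  (δx_1)² = 12.7;  (δx_2)² = 1.04
δΔx = √(13.7) = 3.70 cm
Δx = 63.47 cm, so δΔx/Δx = 3.70/63.47 = 0.0583.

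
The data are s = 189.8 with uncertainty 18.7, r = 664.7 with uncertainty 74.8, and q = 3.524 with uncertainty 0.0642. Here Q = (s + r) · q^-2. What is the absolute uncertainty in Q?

6.70

Let u = s + r = 854.5. δu = √(δs² + δr²) = √(350 + 5600) = 77.1, so δu/u = 0.0902.
Q is then a monomial in u, q:
δQ/Q = √((δu/u)² + (-2·δq/q)²) = √(0.00814 + 0.00133) = 0.0973
Q = 68.81, so δQ = 0.0973 × 68.81 = 6.70.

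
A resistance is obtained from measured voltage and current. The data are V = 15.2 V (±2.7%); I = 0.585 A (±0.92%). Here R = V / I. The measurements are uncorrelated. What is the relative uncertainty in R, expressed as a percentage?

2.85%

Relative error in a monomial: (δR/R)² = Σ (nᵢ · δxᵢ/xᵢ)².
  (1·δV/V)² = (1×0.0270)² = 0.000729;  (-1·δI/I)² = (-1×0.00920)² = 8.46e-05
δR/R = √(0.000814) = 0.0285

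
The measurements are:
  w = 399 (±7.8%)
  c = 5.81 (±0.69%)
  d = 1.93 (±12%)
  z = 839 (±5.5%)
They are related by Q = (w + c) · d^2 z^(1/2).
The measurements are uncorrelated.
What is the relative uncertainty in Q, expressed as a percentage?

Let u = w + c = 405. δu = √(δw² + δc²) = √(969 + 0.00161) = 31.1, so δu/u = 0.0769.
Q is then a monomial in u, d, z:
δQ/Q = √((δu/u)² + (2·δd/d)² + (½·δz/z)²) = √(0.00591 + 0.0576 + 0.000756) = 0.254

25.4%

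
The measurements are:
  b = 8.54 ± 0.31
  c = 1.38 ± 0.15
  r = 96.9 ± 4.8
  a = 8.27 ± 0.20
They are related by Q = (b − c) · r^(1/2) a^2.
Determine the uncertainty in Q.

350

Let u = b − c = 7.16. δu = √(δb² + δc²) = √(0.0961 + 0.0225) = 0.344, so δu/u = 0.0481.
Q is then a monomial in u, r, a:
δQ/Q = √((δu/u)² + (½·δr/r)² + (2·δa/a)²) = √(0.00231 + 0.000613 + 0.00234) = 0.0726
Q = 4820, so δQ = 0.0726 × 4820 = 350.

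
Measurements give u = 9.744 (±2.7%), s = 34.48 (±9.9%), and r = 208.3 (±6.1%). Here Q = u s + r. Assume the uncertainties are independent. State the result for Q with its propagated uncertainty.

Let p = u·s = 336.0. δp/p = √((1·δu/u)² + (1·δs/s)²) = √(0.000729 + 0.00980) = 0.103, so δp = 34.5.
Q = p + r: δQ = √(δp² + δr²) = √(1190 + 161) = 36.7
Q = 544.3.

544.3 ± 36.7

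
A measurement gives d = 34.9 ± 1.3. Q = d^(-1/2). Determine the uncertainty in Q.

0.00315

Q ∝ d^(-1/2), so δQ/Q = |−½| · δd/d = 0.5 × 0.0372 = 0.0186.
Q = 0.169, so δQ = 0.0186 × 0.169 = 0.00315.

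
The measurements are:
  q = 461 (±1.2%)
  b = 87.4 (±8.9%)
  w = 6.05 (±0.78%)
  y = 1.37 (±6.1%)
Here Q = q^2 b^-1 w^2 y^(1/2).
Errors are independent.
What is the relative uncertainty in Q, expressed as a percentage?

Q is a product of powers, so relative uncertainties combine in quadrature:
  (2·δq/q)² = (2×0.0120)² = 0.000576;  (-1·δb/b)² = (-1×0.0890)² = 0.00792;  (2·δw/w)² = (2×0.00780)² = 0.000243;  (½·δy/y)² = (0.5×0.0610)² = 0.000930
δQ/Q = √(0.00967) = 0.0983

9.83%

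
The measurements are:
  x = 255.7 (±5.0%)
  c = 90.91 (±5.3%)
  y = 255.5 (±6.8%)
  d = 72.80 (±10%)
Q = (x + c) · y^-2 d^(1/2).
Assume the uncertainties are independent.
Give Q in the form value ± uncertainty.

0.04530 ± 0.00680

Let u = x + c = 346.6. δu = √(δx² + δc²) = √(163 + 23.2) = 13.7, so δu/u = 0.0394.
Q is then a monomial in u, y, d:
δQ/Q = √((δu/u)² + (-2·δy/y)² + (½·δd/d)²) = √(0.00155 + 0.0185 + 0.00250) = 0.150
Q = 0.04530, so δQ = 0.150 × 0.04530 = 0.00680.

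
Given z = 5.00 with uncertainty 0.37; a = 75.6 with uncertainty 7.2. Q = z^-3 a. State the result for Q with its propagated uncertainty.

Each factor contributes (exponent × relative error)² to (δQ/Q)²:
  (-3·δz/z)² = (-3×0.0740)² = 0.0493;  (1·δa/a)² = (1×0.0952)² = 0.00907
δQ/Q = √(0.0584) = 0.242
Q = 0.605, so δQ = 0.242 × 0.605 = 0.146.

0.605 ± 0.146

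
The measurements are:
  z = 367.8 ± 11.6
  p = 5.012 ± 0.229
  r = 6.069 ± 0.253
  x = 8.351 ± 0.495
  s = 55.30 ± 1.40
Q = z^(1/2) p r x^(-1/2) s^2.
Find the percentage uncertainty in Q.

8.67%

Q is a product of powers, so relative uncertainties combine in quadrature:
  (½·δz/z)² = (0.5×0.0315)² = 0.000249;  (1·δp/p)² = (1×0.0457)² = 0.00209;  (1·δr/r)² = (1×0.0417)² = 0.00174;  (−½·δx/x)² = (-0.5×0.0593)² = 0.000878;  (2·δs/s)² = (2×0.0253)² = 0.00256
δQ/Q = √(0.00752) = 0.0867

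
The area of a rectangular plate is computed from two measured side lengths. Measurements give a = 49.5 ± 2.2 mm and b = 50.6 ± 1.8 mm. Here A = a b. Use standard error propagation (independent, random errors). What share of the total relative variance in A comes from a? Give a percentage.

(δA/A)² = (1·δa/a)² + (1·δb/b)²
  a term: (1×0.0444)² = 0.00198
  b term: (1×0.0356)² = 0.00127
Total = 0.00324. Share from a = 0.00198/0.00324 = 0.610.

61.0%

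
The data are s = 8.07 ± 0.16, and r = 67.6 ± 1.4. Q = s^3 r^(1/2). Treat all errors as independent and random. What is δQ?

Q is a product of powers, so relative uncertainties combine in quadrature:
  (3·δs/s)² = (3×0.0198)² = 0.00354;  (½·δr/r)² = (0.5×0.0207)² = 0.000107
δQ/Q = √(0.00365) = 0.0604
Q = 4320, so δQ = 0.0604 × 4320 = 261.

261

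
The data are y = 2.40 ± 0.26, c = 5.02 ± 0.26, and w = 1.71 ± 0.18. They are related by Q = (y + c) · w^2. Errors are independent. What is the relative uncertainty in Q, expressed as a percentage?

Let u = y + c = 7.42. δu = √(δy² + δc²) = √(0.0676 + 0.0676) = 0.368, so δu/u = 0.0496.
Q is then a monomial in u, w:
δQ/Q = √((δu/u)² + (2·δw/w)²) = √(0.00246 + 0.0443) = 0.216

21.6%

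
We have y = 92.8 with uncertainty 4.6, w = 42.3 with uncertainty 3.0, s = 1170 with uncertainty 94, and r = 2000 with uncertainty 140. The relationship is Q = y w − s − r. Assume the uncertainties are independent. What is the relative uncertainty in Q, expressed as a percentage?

50.2%

Let p = y·w = 3930. δp/p = √((1·δy/y)² + (1·δw/w)²) = √(0.00246 + 0.00503) = 0.0865, so δp = 340.
Q = p − s − r: δQ = √(δp² + δs² + δr²) = √(1.15e+05 + 8840 + 19600) = 379
Q = 755, so δQ/Q = 379/755 = 0.502.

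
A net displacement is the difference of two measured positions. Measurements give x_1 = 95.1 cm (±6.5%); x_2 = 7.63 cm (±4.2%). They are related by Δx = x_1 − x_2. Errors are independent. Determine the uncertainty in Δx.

6.19 cm

For a sum/difference, combine absolute errors in quadrature:
  (δx_1)² = 38.2;  (δx_2)² = 0.103
δΔx = √(38.3) = 6.19 cm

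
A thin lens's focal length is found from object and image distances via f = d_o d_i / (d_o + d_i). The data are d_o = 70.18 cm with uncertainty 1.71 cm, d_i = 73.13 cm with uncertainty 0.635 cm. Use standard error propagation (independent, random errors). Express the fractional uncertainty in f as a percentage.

1.31%

∂f/∂d_o = (d_i/(d_o+d_i))² = 0.260;  ∂f/∂d_i = (d_o/(d_o+d_i))² = 0.240
δf = √((∂f/∂d_o · δd_o)² + (∂f/∂d_i · δd_i)²) = √(0.198 + 0.0232) = 0.471 cm
f = 35.81 cm, so δf/f = 0.471/35.81 = 0.0131.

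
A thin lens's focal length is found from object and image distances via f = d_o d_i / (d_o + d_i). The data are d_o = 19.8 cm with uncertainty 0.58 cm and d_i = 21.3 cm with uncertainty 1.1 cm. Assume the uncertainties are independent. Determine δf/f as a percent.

2.91%

∂f/∂d_o = (d_i/(d_o+d_i))² = 0.269;  ∂f/∂d_i = (d_o/(d_o+d_i))² = 0.232
δf = √((∂f/∂d_o · δd_o)² + (∂f/∂d_i · δd_i)²) = √(0.0243 + 0.0652) = 0.299 cm
f = 10.3 cm, so δf/f = 0.299/10.3 = 0.0291.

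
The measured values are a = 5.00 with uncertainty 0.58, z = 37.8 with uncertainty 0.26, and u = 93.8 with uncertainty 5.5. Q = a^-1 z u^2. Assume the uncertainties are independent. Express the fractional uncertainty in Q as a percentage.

For a monomial Q ∝ a^-1, z, u^2, fractional errors add in quadrature:
  (-1·δa/a)² = (-1×0.116)² = 0.0135;  (1·δz/z)² = (1×0.00688)² = 4.73e-05;  (2·δu/u)² = (2×0.0586)² = 0.0138
δQ/Q = √(0.0273) = 0.165

16.5%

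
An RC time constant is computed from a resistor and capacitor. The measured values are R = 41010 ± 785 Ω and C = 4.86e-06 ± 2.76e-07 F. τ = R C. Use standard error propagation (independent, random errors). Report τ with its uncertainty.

0.1993 ± 0.0119 s

Products/powers → add relative errors in quadrature, weighted by exponent:
  (1·δR/R)² = (1×0.0191)² = 0.000366;  (1·δC/C)² = (1×0.0568)² = 0.00323
δτ/τ = √(0.00359) = 0.0599
τ = 0.1993 s, so δτ = 0.0599 × 0.1993 = 0.0119 s.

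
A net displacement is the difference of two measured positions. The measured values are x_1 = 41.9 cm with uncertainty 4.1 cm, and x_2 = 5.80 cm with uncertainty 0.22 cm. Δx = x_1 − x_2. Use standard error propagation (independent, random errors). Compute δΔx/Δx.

Δx is a linear combination, so absolute uncertainties add in quadrature:
  (δx_1)² = 16.8;  (δx_2)² = 0.0484
δΔx = √(16.9) = 4.11 cm
Δx = 36.1 cm, so δΔx/Δx = 4.11/36.1 = 0.114.

0.114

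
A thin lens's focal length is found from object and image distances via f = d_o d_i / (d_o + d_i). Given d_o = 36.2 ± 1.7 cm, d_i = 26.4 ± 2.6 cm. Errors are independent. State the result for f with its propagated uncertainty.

15.3 ± 0.921 cm

∂f/∂d_o = (d_i/(d_o+d_i))² = 0.178;  ∂f/∂d_i = (d_o/(d_o+d_i))² = 0.334
δf = √((∂f/∂d_o · δd_o)² + (∂f/∂d_i · δd_i)²) = √(0.0914 + 0.756) = 0.921 cm
f = 15.3 cm.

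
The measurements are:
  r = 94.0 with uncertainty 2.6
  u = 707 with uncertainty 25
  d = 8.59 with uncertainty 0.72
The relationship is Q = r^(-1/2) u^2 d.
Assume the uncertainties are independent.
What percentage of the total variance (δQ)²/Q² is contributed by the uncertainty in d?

(δQ/Q)² = (−½·δr/r)² + (2·δu/u)² + (1·δd/d)²
  r term: (-0.5×0.0277)² = 0.000191
  u term: (2×0.0354)² = 0.00500
  d term: (1×0.0838)² = 0.00703
Total = 0.0122. Share from d = 0.00703/0.0122 = 0.575.

57.5%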